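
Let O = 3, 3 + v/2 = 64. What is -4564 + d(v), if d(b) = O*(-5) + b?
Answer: -4457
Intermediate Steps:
v = 122 (v = -6 + 2*64 = -6 + 128 = 122)
d(b) = -15 + b (d(b) = 3*(-5) + b = -15 + b)
-4564 + d(v) = -4564 + (-15 + 122) = -4564 + 107 = -4457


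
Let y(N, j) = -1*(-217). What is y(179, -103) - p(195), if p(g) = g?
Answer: 22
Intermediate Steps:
y(N, j) = 217
y(179, -103) - p(195) = 217 - 1*195 = 217 - 195 = 22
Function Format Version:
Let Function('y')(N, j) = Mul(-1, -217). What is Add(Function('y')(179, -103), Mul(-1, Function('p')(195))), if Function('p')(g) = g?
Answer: 22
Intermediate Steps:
Function('y')(N, j) = 217
Add(Function('y')(179, -103), Mul(-1, Function('p')(195))) = Add(217, Mul(-1, 195)) = Add(217, -195) = 22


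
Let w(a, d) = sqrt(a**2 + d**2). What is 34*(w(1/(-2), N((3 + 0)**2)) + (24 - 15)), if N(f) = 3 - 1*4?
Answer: 306 + 17*sqrt(5) ≈ 344.01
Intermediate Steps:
N(f) = -1 (N(f) = 3 - 4 = -1)
34*(w(1/(-2), N((3 + 0)**2)) + (24 - 15)) = 34*(sqrt((1/(-2))**2 + (-1)**2) + (24 - 15)) = 34*(sqrt((-1/2)**2 + 1) + 9) = 34*(sqrt(1/4 + 1) + 9) = 34*(sqrt(5/4) + 9) = 34*(sqrt(5)/2 + 9) = 34*(9 + sqrt(5)/2) = 306 + 17*sqrt(5)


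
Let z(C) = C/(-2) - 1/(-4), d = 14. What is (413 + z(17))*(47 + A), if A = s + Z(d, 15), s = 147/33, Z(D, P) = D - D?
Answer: 458177/22 ≈ 20826.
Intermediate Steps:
Z(D, P) = 0
s = 49/11 (s = 147*(1/33) = 49/11 ≈ 4.4545)
A = 49/11 (A = 49/11 + 0 = 49/11 ≈ 4.4545)
z(C) = 1/4 - C/2 (z(C) = C*(-1/2) - 1*(-1/4) = -C/2 + 1/4 = 1/4 - C/2)
(413 + z(17))*(47 + A) = (413 + (1/4 - 1/2*17))*(47 + 49/11) = (413 + (1/4 - 17/2))*(566/11) = (413 - 33/4)*(566/11) = (1619/4)*(566/11) = 458177/22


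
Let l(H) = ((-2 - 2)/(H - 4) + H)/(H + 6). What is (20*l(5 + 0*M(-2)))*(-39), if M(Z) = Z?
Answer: -780/11 ≈ -70.909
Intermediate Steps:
l(H) = (H - 4/(-4 + H))/(6 + H) (l(H) = (-4/(-4 + H) + H)/(6 + H) = (H - 4/(-4 + H))/(6 + H))
(20*l(5 + 0*M(-2)))*(-39) = (20*((-4 + (5 + 0*(-2))² - 4*(5 + 0*(-2)))/(-24 + (5 + 0*(-2))² + 2*(5 + 0*(-2)))))*(-39) = (20*((-4 + (5 + 0)² - 4*(5 + 0))/(-24 + (5 + 0)² + 2*(5 + 0))))*(-39) = (20*((-4 + 5² - 4*5)/(-24 + 5² + 2*5)))*(-39) = (20*((-4 + 25 - 20)/(-24 + 25 + 10)))*(-39) = (20*(1/11))*(-39) = (20/11)*(-39) = -780/11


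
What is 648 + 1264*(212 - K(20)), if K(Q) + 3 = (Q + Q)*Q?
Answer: -738792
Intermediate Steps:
K(Q) = -3 + 2*Q² (K(Q) = -3 + (Q + Q)*Q = -3 + (2*Q)*Q = -3 + 2*Q²)
648 + 1264*(212 - K(20)) = 648 + 1264*(212 - (-3 + 2*20²)) = 648 + 1264*(212 - (-3 + 2*400)) = 648 + 1264*(212 - (-3 + 800)) = 648 + 1264*(212 - 1*797) = 648 + 1264*(212 - 797) = 648 + 1264*(-585) = 648 - 739440 = -738792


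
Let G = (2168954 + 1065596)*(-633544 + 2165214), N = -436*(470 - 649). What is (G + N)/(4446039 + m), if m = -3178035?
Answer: 1238565819136/317001 ≈ 3.9071e+6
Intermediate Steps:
N = 78044 (N = -436*(-179) = 78044)
G = 4954263198500 (G = 3234550*1531670 = 4954263198500)
(G + N)/(4446039 + m) = (4954263198500 + 78044)/(4446039 - 3178035) = 4954263276544/1268004 = 4954263276544*(1/1268004) = 1238565819136/317001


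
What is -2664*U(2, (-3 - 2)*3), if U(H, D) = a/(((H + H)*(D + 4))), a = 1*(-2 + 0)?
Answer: -1332/11 ≈ -121.09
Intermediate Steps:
a = -2 (a = 1*(-2) = -2)
U(H, D) = -1/(H*(4 + D)) (U(H, D) = -2*1/((D + 4)*(H + H)) = -2*1/(2*H*(4 + D)) = -1/(H*(4 + D)))
-2664*U(2, (-3 - 2)*3) = -(-2664)/(2*(4 + (-3 - 2)*3)) = -(-2664)/(2*(4 - 5*3)) = -(-2664)/(2*(4 - 15)) = -(-2664)/(2*(-11)) = -(-2664)*(-1)/(2*11) = -2664*1/22 = -1332/11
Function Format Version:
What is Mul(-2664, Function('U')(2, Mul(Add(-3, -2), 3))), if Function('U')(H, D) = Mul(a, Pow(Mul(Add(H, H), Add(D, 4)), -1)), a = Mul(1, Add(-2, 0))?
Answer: Rational(-1332, 11) ≈ -121.09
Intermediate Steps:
a = -2 (a = Mul(1, -2) = -2)
Function('U')(H, D) = Mul(-1, Pow(H, -1), Pow(Add(4, D), -1)) (Function('U')(H, D) = Mul(-2, Pow(Mul(Add(H, H), Add(D, 4)), -1)) = Mul(-2, Pow(Mul(Mul(2, H), Add(4, D)), -1)) = Mul(-2, Pow(Mul(2, H, Add(4, D)), -1)) = Mul(-2, Mul(Rational(1, 2), Pow(H, -1), Pow(Add(4, D), -1))) = Mul(-1, Pow(H, -1), Pow(Add(4, D), -1)))
Mul(-2664, Function('U')(2, Mul(Add(-3, -2), 3))) = Mul(-2664, Mul(-1, Pow(2, -1), Pow(Add(4, Mul(Add(-3, -2), 3)), -1))) = Mul(-2664, Mul(-1, Rational(1, 2), Pow(Add(4, Mul(-5, 3)), -1))) = Mul(-2664, Mul(-1, Rational(1, 2), Pow(Add(4, -15), -1))) = Mul(-2664, Mul(-1, Rational(1, 2), Pow(-11, -1))) = Mul(-2664, Mul(-1, Rational(1, 2), Rational(-1, 11))) = Mul(-2664, Rational(1, 22)) = Rational(-1332, 11)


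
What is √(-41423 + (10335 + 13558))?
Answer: I*√17530 ≈ 132.4*I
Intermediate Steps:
√(-41423 + (10335 + 13558)) = √(-41423 + 23893) = √(-17530) = I*√17530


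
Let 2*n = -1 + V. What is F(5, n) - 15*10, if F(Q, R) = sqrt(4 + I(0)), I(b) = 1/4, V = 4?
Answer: -150 + sqrt(17)/2 ≈ -147.94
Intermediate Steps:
n = 3/2 (n = (-1 + 4)/2 = (1/2)*3 = 3/2 ≈ 1.5000)
I(b) = 1/4
F(Q, R) = sqrt(17)/2 (F(Q, R) = sqrt(4 + 1/4) = sqrt(17/4) = sqrt(17)/2)
F(5, n) - 15*10 = sqrt(17)/2 - 15*10 = sqrt(17)/2 - 150 = -150 + sqrt(17)/2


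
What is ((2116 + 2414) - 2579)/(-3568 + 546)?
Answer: -1951/3022 ≈ -0.64560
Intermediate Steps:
((2116 + 2414) - 2579)/(-3568 + 546) = (4530 - 2579)/(-3022) = 1951*(-1/3022) = -1951/3022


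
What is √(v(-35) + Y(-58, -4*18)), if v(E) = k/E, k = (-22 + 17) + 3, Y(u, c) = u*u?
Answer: √4120970/35 ≈ 58.000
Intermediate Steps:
Y(u, c) = u²
k = -2 (k = -5 + 3 = -2)
v(E) = -2/E
√(v(-35) + Y(-58, -4*18)) = √(-2/(-35) + (-58)²) = √(-2*(-1/35) + 3364) = √(2/35 + 3364) = √(117742/35) = √4120970/35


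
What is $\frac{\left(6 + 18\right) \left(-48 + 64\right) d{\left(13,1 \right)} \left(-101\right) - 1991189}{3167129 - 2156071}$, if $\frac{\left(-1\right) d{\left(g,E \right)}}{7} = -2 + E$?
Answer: $- \frac{2262677}{1011058} \approx -2.2379$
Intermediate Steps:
$d{\left(g,E \right)} = 14 - 7 E$ ($d{\left(g,E \right)} = - 7 \left(-2 + E\right) = 14 - 7 E$)
$\frac{\left(6 + 18\right) \left(-48 + 64\right) d{\left(13,1 \right)} \left(-101\right) - 1991189}{3167129 - 2156071} = \frac{\left(6 + 18\right) \left(-48 + 64\right) \left(14 - 7\right) \left(-101\right) - 1991189}{3167129 - 2156071} = \frac{24 \cdot 16 \left(14 - 7\right) \left(-101\right) - 1991189}{1011058} = \left(384 \cdot 7 \left(-101\right) - 1991189\right) \frac{1}{1011058} = \left(2688 \left(-101\right) - 1991189\right) \frac{1}{1011058} = \left(-271488 - 1991189\right) \frac{1}{1011058} = \left(-2262677\right) \frac{1}{1011058} = - \frac{2262677}{1011058}$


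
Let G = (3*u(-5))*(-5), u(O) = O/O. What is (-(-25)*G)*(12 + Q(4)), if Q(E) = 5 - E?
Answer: -4875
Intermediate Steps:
u(O) = 1
G = -15 (G = (3*1)*(-5) = 3*(-5) = -15)
(-(-25)*G)*(12 + Q(4)) = (-(-25)*(-15))*(12 + (5 - 1*4)) = (-5*75)*(12 + (5 - 4)) = -375*(12 + 1) = -375*13 = -4875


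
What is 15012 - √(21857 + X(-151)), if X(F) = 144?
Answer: 15012 - 7*√449 ≈ 14864.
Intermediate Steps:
15012 - √(21857 + X(-151)) = 15012 - √(21857 + 144) = 15012 - √22001 = 15012 - 7*√449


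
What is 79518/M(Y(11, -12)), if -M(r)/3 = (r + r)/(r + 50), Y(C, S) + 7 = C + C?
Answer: -172289/3 ≈ -57430.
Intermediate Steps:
Y(C, S) = -7 + 2*C (Y(C, S) = -7 + (C + C) = -7 + 2*C)
M(r) = -6*r/(50 + r) (M(r) = -3*(r + r)/(r + 50) = -3*2*r/(50 + r) = -6*r/(50 + r))
79518/M(Y(11, -12)) = 79518/((-6*(-7 + 2*11)/(50 + (-7 + 2*11)))) = 79518/((-6*(-7 + 22)/(50 + (-7 + 22)))) = 79518/((-6*15/(50 + 15))) = 79518/((-6*15/65)) = 79518/((-6*15*1/65)) = 79518/(-18/13) = 79518*(-13/18) = -172289/3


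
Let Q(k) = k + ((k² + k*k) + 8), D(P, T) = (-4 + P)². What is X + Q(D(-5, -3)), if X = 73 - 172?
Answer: 13112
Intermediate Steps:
X = -99
Q(k) = 8 + k + 2*k² (Q(k) = k + ((k² + k²) + 8) = k + (2*k² + 8) = k + (8 + 2*k²) = 8 + k + 2*k²)
X + Q(D(-5, -3)) = -99 + (8 + (-4 - 5)² + 2*((-4 - 5)²)²) = -99 + (8 + (-9)² + 2*((-9)²)²) = -99 + (8 + 81 + 2*81²) = -99 + (8 + 81 + 2*6561) = -99 + (8 + 81 + 13122) = -99 + 13211 = 13112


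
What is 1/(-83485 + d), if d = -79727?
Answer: -1/163212 ≈ -6.1270e-6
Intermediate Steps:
1/(-83485 + d) = 1/(-83485 - 79727) = 1/(-163212) = -1/163212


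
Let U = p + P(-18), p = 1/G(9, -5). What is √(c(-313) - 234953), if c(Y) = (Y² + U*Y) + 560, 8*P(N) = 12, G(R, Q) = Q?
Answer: I*√13683090/10 ≈ 369.91*I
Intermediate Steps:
P(N) = 3/2 (P(N) = (⅛)*12 = 3/2)
p = -⅕ (p = 1/(-5) = -⅕ ≈ -0.20000)
U = 13/10 (U = -⅕ + 3/2 = 13/10 ≈ 1.3000)
c(Y) = 560 + Y² + 13*Y/10 (c(Y) = (Y² + 13*Y/10) + 560 = 560 + Y² + 13*Y/10)
√(c(-313) - 234953) = √((560 + (-313)² + (13/10)*(-313)) - 234953) = √((560 + 97969 - 4069/10) - 234953) = √(981221/10 - 234953) = √(-1368309/10) = I*√13683090/10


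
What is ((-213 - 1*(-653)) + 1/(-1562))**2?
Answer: 472352423841/2439844 ≈ 1.9360e+5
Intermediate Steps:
((-213 - 1*(-653)) + 1/(-1562))**2 = ((-213 + 653) - 1/1562)**2 = (440 - 1/1562)**2 = (687279/1562)**2 = 472352423841/2439844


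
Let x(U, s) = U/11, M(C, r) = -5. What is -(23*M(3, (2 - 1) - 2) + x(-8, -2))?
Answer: 1273/11 ≈ 115.73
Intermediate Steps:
x(U, s) = U/11 (x(U, s) = U*(1/11) = U/11)
-(23*M(3, (2 - 1) - 2) + x(-8, -2)) = -(23*(-5) + (1/11)*(-8)) = -(-115 - 8/11) = -1*(-1273/11) = 1273/11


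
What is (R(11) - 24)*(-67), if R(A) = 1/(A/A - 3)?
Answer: 3283/2 ≈ 1641.5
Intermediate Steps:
R(A) = -½ (R(A) = 1/(1 - 3) = 1/(-2) = -½)
(R(11) - 24)*(-67) = (-½ - 24)*(-67) = -49/2*(-67) = 3283/2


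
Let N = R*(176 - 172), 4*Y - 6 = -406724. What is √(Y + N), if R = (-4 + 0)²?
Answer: I*√406462/2 ≈ 318.77*I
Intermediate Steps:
R = 16 (R = (-4)² = 16)
Y = -203359/2 (Y = 3/2 + (¼)*(-406724) = 3/2 - 101681 = -203359/2 ≈ -1.0168e+5)
N = 64 (N = 16*(176 - 172) = 16*4 = 64)
√(Y + N) = √(-203359/2 + 64) = √(-203231/2) = I*√406462/2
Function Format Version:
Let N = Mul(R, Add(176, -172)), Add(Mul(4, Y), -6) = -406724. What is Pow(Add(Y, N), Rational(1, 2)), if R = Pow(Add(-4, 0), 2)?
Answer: Mul(Rational(1, 2), I, Pow(406462, Rational(1, 2))) ≈ Mul(318.77, I)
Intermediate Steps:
R = 16 (R = Pow(-4, 2) = 16)
Y = Rational(-203359, 2) (Y = Add(Rational(3, 2), Mul(Rational(1, 4), -406724)) = Add(Rational(3, 2), -101681) = Rational(-203359, 2) ≈ -1.0168e+5)
N = 64 (N = Mul(16, Add(176, -172)) = Mul(16, 4) = 64)
Pow(Add(Y, N), Rational(1, 2)) = Pow(Add(Rational(-203359, 2), 64), Rational(1, 2)) = Pow(Rational(-203231, 2), Rational(1, 2)) = Mul(Rational(1, 2), I, Pow(406462, Rational(1, 2)))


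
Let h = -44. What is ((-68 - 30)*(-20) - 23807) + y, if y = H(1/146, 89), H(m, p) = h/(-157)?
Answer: -3429935/157 ≈ -21847.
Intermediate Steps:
H(m, p) = 44/157 (H(m, p) = -44/(-157) = -44*(-1/157) = 44/157)
y = 44/157 ≈ 0.28025
((-68 - 30)*(-20) - 23807) + y = ((-68 - 30)*(-20) - 23807) + 44/157 = (-98*(-20) - 23807) + 44/157 = (1960 - 23807) + 44/157 = -21847 + 44/157 = -3429935/157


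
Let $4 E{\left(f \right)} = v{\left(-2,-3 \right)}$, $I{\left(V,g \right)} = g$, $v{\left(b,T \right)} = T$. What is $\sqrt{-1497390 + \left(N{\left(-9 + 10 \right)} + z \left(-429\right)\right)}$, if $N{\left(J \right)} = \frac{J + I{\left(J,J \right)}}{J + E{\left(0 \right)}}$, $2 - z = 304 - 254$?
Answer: $17 i \sqrt{5110} \approx 1215.2 i$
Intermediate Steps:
$z = -48$ ($z = 2 - \left(304 - 254\right) = 2 - 50 = -48$)
$E{\left(f \right)} = - \frac{3}{4}$ ($E{\left(f \right)} = \frac{1}{4} \left(-3\right) = - \frac{3}{4}$)
$N{\left(J \right)} = \frac{2 J}{- \frac{3}{4} + J}$ ($N{\left(J \right)} = \frac{J + J}{J - \frac{3}{4}} = \frac{2 J}{- \frac{3}{4} + J}$)
$\sqrt{-1497390 + \left(N{\left(-9 + 10 \right)} + z \left(-429\right)\right)} = \sqrt{-1497390 + \left(\frac{8 \left(-9 + 10\right)}{-3 + 4 \left(-9 + 10\right)} - -20592\right)} = \sqrt{-1497390 + \left(8 \cdot 1 \frac{1}{-3 + 4 \cdot 1} + 20592\right)} = \sqrt{-1497390 + \left(8 \cdot 1 \frac{1}{-3 + 4} + 20592\right)} = \sqrt{-1497390 + \left(8 \cdot 1 \cdot 1^{-1} + 20592\right)} = \sqrt{-1497390 + \left(8 \cdot 1 \cdot 1 + 20592\right)} = \sqrt{-1497390 + \left(8 + 20592\right)} = \sqrt{-1497390 + 20600} = \sqrt{-1476790} = 17 i \sqrt{5110}$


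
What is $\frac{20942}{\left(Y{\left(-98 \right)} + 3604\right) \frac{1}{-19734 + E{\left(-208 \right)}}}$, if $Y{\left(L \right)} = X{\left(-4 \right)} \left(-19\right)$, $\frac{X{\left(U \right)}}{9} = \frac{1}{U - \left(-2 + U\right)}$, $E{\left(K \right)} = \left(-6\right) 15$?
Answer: $- \frac{830308416}{7037} \approx -1.1799 \cdot 10^{5}$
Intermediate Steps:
$E{\left(K \right)} = -90$
$X{\left(U \right)} = \frac{9}{2}$ ($X{\left(U \right)} = \frac{9}{U - \left(-2 + U\right)} = \frac{9}{2}$)
$Y{\left(L \right)} = - \frac{171}{2}$ ($Y{\left(L \right)} = \frac{9}{2} \left(-19\right) = - \frac{171}{2}$)
$\frac{20942}{\left(Y{\left(-98 \right)} + 3604\right) \frac{1}{-19734 + E{\left(-208 \right)}}} = \frac{20942}{\left(- \frac{171}{2} + 3604\right) \frac{1}{-19734 - 90}} = \frac{20942}{\frac{7037}{2} \frac{1}{-19824}} = \frac{20942}{\frac{7037}{2} \left(- \frac{1}{19824}\right)} = \frac{20942}{- \frac{7037}{39648}} = 20942 \left(- \frac{39648}{7037}\right) = - \frac{830308416}{7037}$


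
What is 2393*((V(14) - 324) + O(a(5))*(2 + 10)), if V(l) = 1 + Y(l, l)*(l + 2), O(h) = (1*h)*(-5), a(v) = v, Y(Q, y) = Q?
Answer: -954807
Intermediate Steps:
O(h) = -5*h (O(h) = h*(-5) = -5*h)
V(l) = 1 + l*(2 + l) (V(l) = 1 + l*(l + 2) = 1 + l*(2 + l))
2393*((V(14) - 324) + O(a(5))*(2 + 10)) = 2393*(((1 + 14² + 2*14) - 324) + (-5*5)*(2 + 10)) = 2393*(((1 + 196 + 28) - 324) - 25*12) = 2393*((225 - 324) - 300) = 2393*(-99 - 300) = 2393*(-399) = -954807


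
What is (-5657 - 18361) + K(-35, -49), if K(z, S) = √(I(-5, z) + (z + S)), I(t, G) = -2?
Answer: -24018 + I*√86 ≈ -24018.0 + 9.2736*I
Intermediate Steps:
K(z, S) = √(-2 + S + z) (K(z, S) = √(-2 + (z + S)) = √(-2 + (S + z)) = √(-2 + S + z))
(-5657 - 18361) + K(-35, -49) = (-5657 - 18361) + √(-2 - 49 - 35) = -24018 + √(-86) = -24018 + I*√86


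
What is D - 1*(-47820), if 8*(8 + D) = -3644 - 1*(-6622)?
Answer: 192737/4 ≈ 48184.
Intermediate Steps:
D = 1457/4 (D = -8 + (-3644 - 1*(-6622))/8 = -8 + (-3644 + 6622)/8 = -8 + (⅛)*2978 = -8 + 1489/4 = 1457/4 ≈ 364.25)
D - 1*(-47820) = 1457/4 - 1*(-47820) = 1457/4 + 47820 = 192737/4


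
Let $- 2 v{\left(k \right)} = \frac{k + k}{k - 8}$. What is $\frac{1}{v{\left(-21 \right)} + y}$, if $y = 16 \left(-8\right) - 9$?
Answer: $- \frac{29}{3994} \approx -0.0072609$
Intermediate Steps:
$v{\left(k \right)} = - \frac{k}{-8 + k}$ ($v{\left(k \right)} = - \frac{\left(k + k\right) \frac{1}{k - 8}}{2} = - \frac{2 k \frac{1}{-8 + k}}{2} = - \frac{k}{-8 + k}$)
$y = -137$ ($y = -128 - 9 = -137$)
$\frac{1}{v{\left(-21 \right)} + y} = \frac{1}{\left(-1\right) \left(-21\right) \frac{1}{-8 - 21} - 137} = \frac{1}{\left(-1\right) \left(-21\right) \frac{1}{-29} - 137} = \frac{1}{\left(-1\right) \left(-21\right) \left(- \frac{1}{29}\right) - 137} = \frac{1}{- \frac{21}{29} - 137} = \frac{1}{- \frac{3994}{29}} = - \frac{29}{3994}$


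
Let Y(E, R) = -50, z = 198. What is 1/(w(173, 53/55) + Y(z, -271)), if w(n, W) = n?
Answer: 1/123 ≈ 0.0081301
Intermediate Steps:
1/(w(173, 53/55) + Y(z, -271)) = 1/(173 - 50) = 1/123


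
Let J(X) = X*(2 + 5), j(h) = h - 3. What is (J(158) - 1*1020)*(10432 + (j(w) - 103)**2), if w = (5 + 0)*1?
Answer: 1774438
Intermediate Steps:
w = 5 (w = 5*1 = 5)
j(h) = -3 + h
J(X) = 7*X (J(X) = X*7 = 7*X)
(J(158) - 1*1020)*(10432 + (j(w) - 103)**2) = (7*158 - 1*1020)*(10432 + ((-3 + 5) - 103)**2) = (1106 - 1020)*(10432 + (2 - 103)**2) = 86*(10432 + (-101)**2) = 86*(10432 + 10201) = 86*20633 = 1774438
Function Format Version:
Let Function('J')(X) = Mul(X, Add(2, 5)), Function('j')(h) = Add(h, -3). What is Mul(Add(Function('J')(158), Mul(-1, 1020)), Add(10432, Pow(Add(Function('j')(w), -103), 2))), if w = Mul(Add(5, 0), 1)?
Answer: 1774438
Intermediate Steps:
w = 5 (w = Mul(5, 1) = 5)
Function('j')(h) = Add(-3, h)
Function('J')(X) = Mul(7, X) (Function('J')(X) = Mul(X, 7) = Mul(7, X))
Mul(Add(Function('J')(158), Mul(-1, 1020)), Add(10432, Pow(Add(Function('j')(w), -103), 2))) = Mul(Add(Mul(7, 158), Mul(-1, 1020)), Add(10432, Pow(Add(Add(-3, 5), -103), 2))) = Mul(Add(1106, -1020), Add(10432, Pow(Add(2, -103), 2))) = Mul(86, Add(10432, Pow(-101, 2))) = Mul(86, Add(10432, 10201)) = Mul(86, 20633) = 1774438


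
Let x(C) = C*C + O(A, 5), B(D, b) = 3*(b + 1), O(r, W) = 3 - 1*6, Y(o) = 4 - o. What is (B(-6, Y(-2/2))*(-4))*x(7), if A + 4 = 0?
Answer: -3312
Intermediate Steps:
A = -4 (A = -4 + 0 = -4)
O(r, W) = -3 (O(r, W) = 3 - 6 = -3)
B(D, b) = 3 + 3*b (B(D, b) = 3*(1 + b) = 3 + 3*b)
x(C) = -3 + C² (x(C) = C*C - 3 = C² - 3 = -3 + C²)
(B(-6, Y(-2/2))*(-4))*x(7) = ((3 + 3*(4 - (-2)/2))*(-4))*(-3 + 7²) = ((3 + 3*(4 - (-2)/2))*(-4))*(-3 + 49) = ((3 + 3*(4 - 1*(-1)))*(-4))*46 = ((3 + 3*(4 + 1))*(-4))*46 = ((3 + 3*5)*(-4))*46 = ((3 + 15)*(-4))*46 = (18*(-4))*46 = -72*46 = -3312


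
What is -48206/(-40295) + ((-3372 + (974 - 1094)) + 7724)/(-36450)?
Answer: 158658026/146875275 ≈ 1.0802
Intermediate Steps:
-48206/(-40295) + ((-3372 + (974 - 1094)) + 7724)/(-36450) = -48206*(-1/40295) + ((-3372 - 120) + 7724)*(-1/36450) = 48206/40295 + (-3492 + 7724)*(-1/36450) = 48206/40295 + 4232*(-1/36450) = 48206/40295 - 2116/18225 = 158658026/146875275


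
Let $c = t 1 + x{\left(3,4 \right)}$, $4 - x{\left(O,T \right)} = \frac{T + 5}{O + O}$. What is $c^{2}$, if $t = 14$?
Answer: $\frac{1089}{4} \approx 272.25$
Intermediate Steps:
$x{\left(O,T \right)} = 4 - \frac{5 + T}{2 O}$ ($x{\left(O,T \right)} = 4 - \frac{T + 5}{O + O} = 4 - \frac{5 + T}{2 O}$)
$c = \frac{33}{2}$ ($c = 14 \cdot 1 + \frac{-5 - 4 + 8 \cdot 3}{2 \cdot 3} = 14 + \frac{1}{2} \cdot \frac{1}{3} \left(-5 - 4 + 24\right) = 14 + \frac{1}{2} \cdot \frac{1}{3} \cdot 15 = 14 + \frac{5}{2} = \frac{33}{2} \approx 16.5$)
$c^{2} = \left(\frac{33}{2}\right)^{2} = \frac{1089}{4}$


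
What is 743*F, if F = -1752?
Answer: -1301736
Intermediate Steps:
743*F = 743*(-1752) = -1301736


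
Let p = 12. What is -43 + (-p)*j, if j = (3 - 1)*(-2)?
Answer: 5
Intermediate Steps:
j = -4 (j = 2*(-2) = -4)
-43 + (-p)*j = -43 - 1*12*(-4) = -43 - 12*(-4) = -43 + 48 = 5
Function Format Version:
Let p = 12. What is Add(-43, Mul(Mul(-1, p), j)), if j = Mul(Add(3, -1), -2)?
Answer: 5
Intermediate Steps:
j = -4 (j = Mul(2, -2) = -4)
Add(-43, Mul(Mul(-1, p), j)) = Add(-43, Mul(Mul(-1, 12), -4)) = Add(-43, Mul(-12, -4)) = Add(-43, 48) = 5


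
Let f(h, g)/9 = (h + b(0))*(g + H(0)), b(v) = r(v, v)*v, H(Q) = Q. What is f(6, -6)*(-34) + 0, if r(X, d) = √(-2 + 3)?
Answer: 11016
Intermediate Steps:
r(X, d) = 1 (r(X, d) = √1 = 1)
b(v) = v (b(v) = 1*v = v)
f(h, g) = 9*g*h (f(h, g) = 9*((h + 0)*(g + 0)) = 9*(h*g) = 9*(g*h) = 9*g*h)
f(6, -6)*(-34) + 0 = (9*(-6)*6)*(-34) + 0 = -324*(-34) + 0 = 11016 + 0 = 11016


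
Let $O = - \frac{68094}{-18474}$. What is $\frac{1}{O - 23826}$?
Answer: $- \frac{3079}{73348905} \approx -4.1977 \cdot 10^{-5}$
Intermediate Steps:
$O = \frac{11349}{3079}$ ($O = \left(-68094\right) \left(- \frac{1}{18474}\right) = \frac{11349}{3079} \approx 3.6859$)
$\frac{1}{O - 23826} = \frac{1}{\frac{11349}{3079} - 23826} = \frac{1}{- \frac{73348905}{3079}} = - \frac{3079}{73348905}$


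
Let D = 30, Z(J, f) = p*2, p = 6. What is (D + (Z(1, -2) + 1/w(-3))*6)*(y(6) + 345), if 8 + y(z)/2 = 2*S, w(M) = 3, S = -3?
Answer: 32968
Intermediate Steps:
Z(J, f) = 12 (Z(J, f) = 6*2 = 12)
y(z) = -28 (y(z) = -16 + 2*(2*(-3)) = -16 + 2*(-6) = -16 - 12 = -28)
(D + (Z(1, -2) + 1/w(-3))*6)*(y(6) + 345) = (30 + (12 + 1/3)*6)*(-28 + 345) = (30 + (12 + 1/3)*6)*317 = (30 + (37/3)*6)*317 = (30 + 74)*317 = 104*317 = 32968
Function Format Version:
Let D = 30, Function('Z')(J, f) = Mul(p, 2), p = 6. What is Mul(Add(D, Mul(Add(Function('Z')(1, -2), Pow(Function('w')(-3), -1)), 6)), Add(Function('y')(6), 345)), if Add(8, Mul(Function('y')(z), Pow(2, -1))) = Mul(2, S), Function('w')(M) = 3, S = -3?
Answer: 32968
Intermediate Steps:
Function('Z')(J, f) = 12 (Function('Z')(J, f) = Mul(6, 2) = 12)
Function('y')(z) = -28 (Function('y')(z) = Add(-16, Mul(2, Mul(2, -3))) = Add(-16, Mul(2, -6)) = Add(-16, -12) = -28)
Mul(Add(D, Mul(Add(Function('Z')(1, -2), Pow(Function('w')(-3), -1)), 6)), Add(Function('y')(6), 345)) = Mul(Add(30, Mul(Add(12, Pow(3, -1)), 6)), Add(-28, 345)) = Mul(Add(30, Mul(Add(12, Rational(1, 3)), 6)), 317) = Mul(Add(30, Mul(Rational(37, 3), 6)), 317) = Mul(Add(30, 74), 317) = Mul(104, 317) = 32968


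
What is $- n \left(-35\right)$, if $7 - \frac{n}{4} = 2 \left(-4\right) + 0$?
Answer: $2100$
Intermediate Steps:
$n = 60$ ($n = 28 - 4 \left(2 \left(-4\right) + 0\right) = 28 - 4 \left(-8 + 0\right) = 28 - -32 = 28 + 32 = 60$)
$- n \left(-35\right) = \left(-1\right) 60 \left(-35\right) = \left(-60\right) \left(-35\right) = 2100$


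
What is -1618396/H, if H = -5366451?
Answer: 1618396/5366451 ≈ 0.30158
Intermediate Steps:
-1618396/H = -1618396/(-5366451) = -1618396*(-1/5366451) = 1618396/5366451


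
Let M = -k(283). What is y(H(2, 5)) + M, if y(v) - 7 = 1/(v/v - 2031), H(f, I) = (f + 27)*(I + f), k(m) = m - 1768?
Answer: 3028759/2030 ≈ 1492.0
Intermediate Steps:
k(m) = -1768 + m
H(f, I) = (27 + f)*(I + f)
y(v) = 14209/2030 (y(v) = 7 + 1/(v/v - 2031) = 7 + 1/(1 - 2031) = 7 + 1/(-2030) = 7 - 1/2030 = 14209/2030)
M = 1485 (M = -(-1768 + 283) = -1*(-1485) = 1485)
y(H(2, 5)) + M = 14209/2030 + 1485 = 3028759/2030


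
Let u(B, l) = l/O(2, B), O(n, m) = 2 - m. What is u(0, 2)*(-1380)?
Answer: -1380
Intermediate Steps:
u(B, l) = l/(2 - B)
u(0, 2)*(-1380) = -1*2/(-2 + 0)*(-1380) = -1*2/(-2)*(-1380) = -1*2*(-½)*(-1380) = 1*(-1380) = -1380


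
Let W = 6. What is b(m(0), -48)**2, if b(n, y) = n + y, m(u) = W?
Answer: 1764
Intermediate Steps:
m(u) = 6
b(m(0), -48)**2 = (6 - 48)**2 = (-42)**2 = 1764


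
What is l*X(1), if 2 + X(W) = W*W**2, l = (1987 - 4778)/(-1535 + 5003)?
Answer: 2791/3468 ≈ 0.80479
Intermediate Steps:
l = -2791/3468 ≈ -0.80479
X(W) = -2 + W**3 (X(W) = -2 + W*W**2 = -2 + W**3)
l*X(1) = -2791*(-2 + 1**3)/3468 = -2791*(-2 + 1)/3468 = -2791/3468*(-1) = 2791/3468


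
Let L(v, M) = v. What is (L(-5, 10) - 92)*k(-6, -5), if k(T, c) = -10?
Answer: 970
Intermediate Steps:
(L(-5, 10) - 92)*k(-6, -5) = (-5 - 92)*(-10) = -97*(-10) = 970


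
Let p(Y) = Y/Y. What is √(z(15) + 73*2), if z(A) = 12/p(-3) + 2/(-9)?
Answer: 2*√355/3 ≈ 12.561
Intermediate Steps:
p(Y) = 1
z(A) = 106/9 (z(A) = 12/1 + 2/(-9) = 12*1 + 2*(-⅑) = 12 - 2/9 = 106/9)
√(z(15) + 73*2) = √(106/9 + 73*2) = √(106/9 + 146) = √(1420/9) = 2*√355/3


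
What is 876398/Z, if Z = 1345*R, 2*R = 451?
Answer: 1752796/606595 ≈ 2.8896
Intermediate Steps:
R = 451/2 (R = (½)*451 = 451/2 ≈ 225.50)
Z = 606595/2 (Z = 1345*(451/2) = 606595/2 ≈ 3.0330e+5)
876398/Z = 876398/(606595/2) = 876398*(2/606595) = 1752796/606595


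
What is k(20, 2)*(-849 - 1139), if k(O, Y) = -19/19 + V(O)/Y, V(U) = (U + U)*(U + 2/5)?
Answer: -809116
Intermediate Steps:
V(U) = 2*U*(⅖ + U) (V(U) = (2*U)*(U + 2*(⅕)) = (2*U)*(U + ⅖) = (2*U)*(⅖ + U) = 2*U*(⅖ + U))
k(O, Y) = -1 + 2*O*(2 + 5*O)/(5*Y) (k(O, Y) = -19/19 + (2*O*(2 + 5*O)/5)/Y = -19*1/19 + 2*O*(2 + 5*O)/(5*Y) = -1 + 2*O*(2 + 5*O)/(5*Y))
k(20, 2)*(-849 - 1139) = ((-1*2 + (⅖)*20*(2 + 5*20))/2)*(-849 - 1139) = ((-2 + (⅖)*20*(2 + 100))/2)*(-1988) = ((-2 + (⅖)*20*102)/2)*(-1988) = ((-2 + 816)/2)*(-1988) = ((½)*814)*(-1988) = 407*(-1988) = -809116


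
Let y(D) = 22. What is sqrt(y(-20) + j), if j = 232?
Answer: sqrt(254) ≈ 15.937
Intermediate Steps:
sqrt(y(-20) + j) = sqrt(22 + 232) = sqrt(254)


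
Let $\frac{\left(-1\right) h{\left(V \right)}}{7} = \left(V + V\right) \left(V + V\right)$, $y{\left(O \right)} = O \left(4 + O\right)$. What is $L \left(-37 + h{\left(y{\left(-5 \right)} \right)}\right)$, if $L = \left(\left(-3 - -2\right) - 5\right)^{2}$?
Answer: $-26532$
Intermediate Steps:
$h{\left(V \right)} = - 28 V^{2}$ ($h{\left(V \right)} = - 7 \left(V + V\right) \left(V + V\right) = - 7 \cdot 2 V 2 V = - 7 \cdot 4 V^{2} = - 28 V^{2}$)
$L = 36$ ($L = \left(\left(-3 + 2\right) - 5\right)^{2} = \left(-1 - 5\right)^{2} = \left(-6\right)^{2} = 36$)
$L \left(-37 + h{\left(y{\left(-5 \right)} \right)}\right) = 36 \left(-37 - 28 \left(- 5 \left(4 - 5\right)\right)^{2}\right) = 36 \left(-37 - 28 \left(\left(-5\right) \left(-1\right)\right)^{2}\right) = 36 \left(-37 - 28 \cdot 5^{2}\right) = 36 \left(-37 - 700\right) = 36 \left(-737\right) = -26532$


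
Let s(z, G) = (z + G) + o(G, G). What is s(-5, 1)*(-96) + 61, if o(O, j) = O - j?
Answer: 445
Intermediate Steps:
s(z, G) = G + z (s(z, G) = (z + G) + (G - G) = (G + z) + 0 = G + z)
s(-5, 1)*(-96) + 61 = (1 - 5)*(-96) + 61 = -4*(-96) + 61 = 384 + 61 = 445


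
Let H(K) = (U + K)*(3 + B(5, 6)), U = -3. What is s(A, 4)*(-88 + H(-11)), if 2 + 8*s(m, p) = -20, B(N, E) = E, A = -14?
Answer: 1177/2 ≈ 588.50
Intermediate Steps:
s(m, p) = -11/4 (s(m, p) = -¼ + (⅛)*(-20) = -¼ - 5/2 = -11/4)
H(K) = -27 + 9*K (H(K) = (-3 + K)*(3 + 6) = (-3 + K)*9 = -27 + 9*K)
s(A, 4)*(-88 + H(-11)) = -11*(-88 + (-27 + 9*(-11)))/4 = -11*(-88 + (-27 - 99))/4 = -11*(-88 - 126)/4 = -11/4*(-214) = 1177/2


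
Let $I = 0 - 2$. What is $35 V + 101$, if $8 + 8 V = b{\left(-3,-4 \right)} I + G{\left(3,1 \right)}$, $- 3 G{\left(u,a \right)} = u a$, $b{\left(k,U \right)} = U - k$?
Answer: $\frac{563}{8} \approx 70.375$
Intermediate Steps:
$G{\left(u,a \right)} = - \frac{a u}{3}$ ($G{\left(u,a \right)} = - \frac{u a}{3} = - \frac{a u}{3}$)
$I = -2$
$V = - \frac{7}{8}$ ($V = -1 + \frac{\left(-4 - -3\right) \left(-2\right) - \frac{1}{3} \cdot 3}{8} = -1 + \frac{\left(-4 + 3\right) \left(-2\right) - 1}{8} = -1 + \frac{\left(-1\right) \left(-2\right) - 1}{8} = -1 + \frac{2 - 1}{8} = -1 + \frac{1}{8} \cdot 1 = -1 + \frac{1}{8} = - \frac{7}{8} \approx -0.875$)
$35 V + 101 = 35 \left(- \frac{7}{8}\right) + 101 = - \frac{245}{8} + 101 = \frac{563}{8}$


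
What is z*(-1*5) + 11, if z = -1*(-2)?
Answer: 1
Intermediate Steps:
z = 2
z*(-1*5) + 11 = 2*(-1*5) + 11 = 2*(-5) + 11 = -10 + 11 = 1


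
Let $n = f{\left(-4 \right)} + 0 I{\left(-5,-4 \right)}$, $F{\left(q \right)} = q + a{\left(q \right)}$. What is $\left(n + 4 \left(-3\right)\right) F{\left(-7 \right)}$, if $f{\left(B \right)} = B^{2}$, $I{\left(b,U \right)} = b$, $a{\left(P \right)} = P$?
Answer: $-56$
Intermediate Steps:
$F{\left(q \right)} = 2 q$ ($F{\left(q \right)} = q + q = 2 q$)
$n = 16$ ($n = \left(-4\right)^{2} + 0 \left(-5\right) = 16 + 0 = 16$)
$\left(n + 4 \left(-3\right)\right) F{\left(-7 \right)} = \left(16 + 4 \left(-3\right)\right) 2 \left(-7\right) = \left(16 - 12\right) \left(-14\right) = 4 \left(-14\right) = -56$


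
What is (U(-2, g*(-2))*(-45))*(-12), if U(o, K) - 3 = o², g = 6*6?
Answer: 3780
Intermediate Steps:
g = 36
U(o, K) = 3 + o²
(U(-2, g*(-2))*(-45))*(-12) = ((3 + (-2)²)*(-45))*(-12) = ((3 + 4)*(-45))*(-12) = (7*(-45))*(-12) = -315*(-12) = 3780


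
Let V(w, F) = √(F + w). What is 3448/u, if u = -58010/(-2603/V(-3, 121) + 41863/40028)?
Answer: -18042953/290253035 + 2243786*√118/1711295 ≈ 14.181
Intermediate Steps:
u = -58010/(41863/40028 - 2603*√118/118) (u = -58010/(-2603/√(121 - 3) + 41863/40028) = -58010/(-2603*√118/118 + 41863*(1/40028)) = -58010/(-2603*√118/118 + 41863/40028) = -58010/(41863/40028 - 2603*√118/118) ≈ 243.15)
3448/u = 3448/(5735207243584760/5427975139983357 + 120969203225611760*√118/5427975139983357)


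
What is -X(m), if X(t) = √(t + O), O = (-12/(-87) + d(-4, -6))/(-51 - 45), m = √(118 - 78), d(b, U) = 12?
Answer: -√(-957 + 15138*√10)/87 ≈ -2.4896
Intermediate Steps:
m = 2*√10 (m = √40 = 2*√10 ≈ 6.3246)
O = -11/87 (O = (-12/(-87) + 12)/(-51 - 45) = (-12*(-1/87) + 12)/(-96) = (4/29 + 12)*(-1/96) = (352/29)*(-1/96) = -11/87 ≈ -0.12644)
X(t) = √(-11/87 + t) (X(t) = √(t - 11/87) = √(-11/87 + t))
-X(m) = -√(-957 + 7569*(2*√10))/87 = -√(-957 + 15138*√10)/87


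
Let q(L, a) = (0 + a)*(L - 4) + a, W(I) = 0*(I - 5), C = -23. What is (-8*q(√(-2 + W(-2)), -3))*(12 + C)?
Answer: 792 - 264*I*√2 ≈ 792.0 - 373.35*I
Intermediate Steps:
W(I) = 0 (W(I) = 0*(-5 + I) = 0)
q(L, a) = a + a*(-4 + L) (q(L, a) = a*(-4 + L) + a = a + a*(-4 + L))
(-8*q(√(-2 + W(-2)), -3))*(12 + C) = (-(-24)*(-3 + √(-2 + 0)))*(12 - 23) = -(-24)*(-3 + √(-2))*(-11) = -(-24)*(-3 + I*√2)*(-11) = -8*(9 - 3*I*√2)*(-11) = (-72 + 24*I*√2)*(-11) = 792 - 264*I*√2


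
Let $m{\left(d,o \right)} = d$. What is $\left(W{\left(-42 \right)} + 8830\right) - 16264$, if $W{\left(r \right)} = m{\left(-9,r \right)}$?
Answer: $-7443$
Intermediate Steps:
$W{\left(r \right)} = -9$
$\left(W{\left(-42 \right)} + 8830\right) - 16264 = \left(-9 + 8830\right) - 16264 = 8821 - 16264 = -7443$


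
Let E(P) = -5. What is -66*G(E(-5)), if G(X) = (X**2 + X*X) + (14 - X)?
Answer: -4554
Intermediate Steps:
G(X) = 14 - X + 2*X**2 (G(X) = (X**2 + X**2) + (14 - X) = 2*X**2 + (14 - X) = 14 - X + 2*X**2)
-66*G(E(-5)) = -66*(14 - 1*(-5) + 2*(-5)**2) = -66*(14 + 5 + 2*25) = -66*(14 + 5 + 50) = -66*69 = -4554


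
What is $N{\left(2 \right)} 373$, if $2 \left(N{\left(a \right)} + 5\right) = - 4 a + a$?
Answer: $-2984$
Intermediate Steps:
$N{\left(a \right)} = -5 - \frac{3 a}{2}$ ($N{\left(a \right)} = -5 + \frac{- 4 a + a}{2} = -5 + \frac{\left(-3\right) a}{2} = -5 - \frac{3 a}{2}$)
$N{\left(2 \right)} 373 = \left(-5 - 3\right) 373 = \left(-8\right) 373 = -2984$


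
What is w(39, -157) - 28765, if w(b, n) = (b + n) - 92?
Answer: -28975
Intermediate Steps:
w(b, n) = -92 + b + n
w(39, -157) - 28765 = (-92 + 39 - 157) - 28765 = -210 - 28765 = -28975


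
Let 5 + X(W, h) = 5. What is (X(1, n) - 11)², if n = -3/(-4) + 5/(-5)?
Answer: 121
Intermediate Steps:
n = -¼ (n = -3*(-¼) + 5*(-⅕) = ¾ - 1 = -¼ ≈ -0.25000)
X(W, h) = 0 (X(W, h) = -5 + 5 = 0)
(X(1, n) - 11)² = (0 - 11)² = (-11)² = 121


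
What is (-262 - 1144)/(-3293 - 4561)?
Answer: 703/3927 ≈ 0.17902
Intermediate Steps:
(-262 - 1144)/(-3293 - 4561) = -1406/(-7854) = -1406*(-1/7854) = 703/3927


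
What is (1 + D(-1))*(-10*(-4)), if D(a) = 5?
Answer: 240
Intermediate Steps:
(1 + D(-1))*(-10*(-4)) = (1 + 5)*(-10*(-4)) = 6*40 = 240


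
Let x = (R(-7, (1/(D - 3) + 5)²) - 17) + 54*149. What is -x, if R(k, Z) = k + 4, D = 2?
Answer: -8026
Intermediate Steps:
R(k, Z) = 4 + k
x = 8026 (x = ((4 - 7) - 17) + 54*149 = (-3 - 17) + 8046 = -20 + 8046 = 8026)
-x = -1*8026 = -8026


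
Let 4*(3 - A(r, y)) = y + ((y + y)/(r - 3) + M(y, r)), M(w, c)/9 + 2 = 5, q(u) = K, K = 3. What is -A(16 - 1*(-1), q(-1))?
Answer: 129/28 ≈ 4.6071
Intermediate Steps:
q(u) = 3
M(w, c) = 27 (M(w, c) = -18 + 9*5 = -18 + 45 = 27)
A(r, y) = -15/4 - y/4 - y/(2*(-3 + r)) (A(r, y) = 3 - (y + ((y + y)/(r - 3) + 27))/4 = 3 - (y + ((2*y)/(-3 + r) + 27))/4 = 3 - (y + (2*y/(-3 + r) + 27))/4 = 3 - (y + (27 + 2*y/(-3 + r)))/4 = 3 - (27 + y + 2*y/(-3 + r))/4 = 3 + (-27/4 - y/4 - y/(2*(-3 + r))) = -15/4 - y/4 - y/(2*(-3 + r)))
-A(16 - 1*(-1), q(-1)) = -(45 + 3 - 15*(16 - 1*(-1)) - 1*(16 - 1*(-1))*3)/(4*(-3 + (16 - 1*(-1)))) = -(45 + 3 - 15*(16 + 1) - 1*(16 + 1)*3)/(4*(-3 + (16 + 1))) = -(45 + 3 - 15*17 - 1*17*3)/(4*(-3 + 17)) = -(45 + 3 - 255 - 51)/(4*14) = -(-258)/(4*14) = -1*(-129/28) = 129/28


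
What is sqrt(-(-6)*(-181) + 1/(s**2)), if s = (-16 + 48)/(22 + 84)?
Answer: I*sqrt(275207)/16 ≈ 32.788*I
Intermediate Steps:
s = 16/53 (s = 32/106 = 32*(1/106) = 16/53 ≈ 0.30189)
sqrt(-(-6)*(-181) + 1/(s**2)) = sqrt(-(-6)*(-181) + 1/((16/53)**2)) = sqrt(-1*1086 + 1/(256/2809)) = sqrt(-1086 + 2809/256) = sqrt(-275207/256) = I*sqrt(275207)/16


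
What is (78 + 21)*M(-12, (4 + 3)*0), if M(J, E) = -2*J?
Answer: 2376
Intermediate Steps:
(78 + 21)*M(-12, (4 + 3)*0) = (78 + 21)*(-2*(-12)) = 99*24 = 2376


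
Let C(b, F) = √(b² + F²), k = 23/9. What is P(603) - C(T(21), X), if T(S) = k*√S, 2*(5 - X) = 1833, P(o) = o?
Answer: 603 - √269234085/18 ≈ -308.58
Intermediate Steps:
X = -1823/2 (X = 5 - ½*1833 = 5 - 1833/2 = -1823/2 ≈ -911.50)
k = 23/9 (k = 23*(⅑) = 23/9 ≈ 2.5556)
T(S) = 23*√S/9
C(b, F) = √(F² + b²)
P(603) - C(T(21), X) = 603 - √((-1823/2)² + (23*√21/9)²) = 603 - √(3323329/4 + 3703/27) = 603 - √(89744695/108) = 603 - √269234085/18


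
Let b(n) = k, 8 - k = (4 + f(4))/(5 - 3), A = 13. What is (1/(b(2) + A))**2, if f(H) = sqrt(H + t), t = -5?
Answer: 5772/2088025 + 304*I/2088025 ≈ 0.0027643 + 0.00014559*I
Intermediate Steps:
f(H) = sqrt(-5 + H) (f(H) = sqrt(H - 5) = sqrt(-5 + H))
k = 6 - I/2 (k = 8 - (4 + sqrt(-5 + 4))/(5 - 3) = 8 - (4 + sqrt(-1))/2 = 8 - (4 + I)/2 = 8 - (2 + I/2) = 8 + (-2 - I/2) = 6 - I/2 ≈ 6.0 - 0.5*I)
b(n) = 6 - I/2
(1/(b(2) + A))**2 = (1/((6 - I/2) + 13))**2 = (1/(19 - I/2))**2 = (4*(19 + I/2)/1445)**2 = 16*(19 + I/2)**2/2088025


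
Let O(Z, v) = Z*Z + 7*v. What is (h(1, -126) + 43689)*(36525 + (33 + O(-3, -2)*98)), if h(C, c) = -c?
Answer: 1580319420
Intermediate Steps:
O(Z, v) = Z**2 + 7*v
(h(1, -126) + 43689)*(36525 + (33 + O(-3, -2)*98)) = (-1*(-126) + 43689)*(36525 + (33 + ((-3)**2 + 7*(-2))*98)) = (126 + 43689)*(36525 + (33 + (9 - 14)*98)) = 43815*(36525 + (33 - 5*98)) = 43815*(36525 + (33 - 490)) = 43815*(36525 - 457) = 43815*36068 = 1580319420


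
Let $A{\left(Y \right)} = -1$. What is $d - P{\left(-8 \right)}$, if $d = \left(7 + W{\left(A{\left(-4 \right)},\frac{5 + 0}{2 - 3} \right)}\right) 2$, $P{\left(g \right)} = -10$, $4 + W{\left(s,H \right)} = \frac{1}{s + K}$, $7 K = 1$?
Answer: $\frac{41}{3} \approx 13.667$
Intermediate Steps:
$K = \frac{1}{7}$ ($K = \frac{1}{7} \cdot 1 = \frac{1}{7} \approx 0.14286$)
$W{\left(s,H \right)} = -4 + \frac{1}{\frac{1}{7} + s}$ ($W{\left(s,H \right)} = -4 + \frac{1}{s + \frac{1}{7}} = -4 + \frac{1}{\frac{1}{7} + s}$)
$d = \frac{11}{3}$ ($d = \left(7 + \frac{3 - -28}{1 + 7 \left(-1\right)}\right) 2 = \left(7 + \frac{3 + 28}{1 - 7}\right) 2 = \left(7 + \frac{1}{-6} \cdot 31\right) 2 = \left(7 - \frac{31}{6}\right) 2 = \frac{11}{6} \cdot 2 = \frac{11}{3} \approx 3.6667$)
$d - P{\left(-8 \right)} = \frac{11}{3} - -10 = \frac{11}{3} + 10 = \frac{41}{3}$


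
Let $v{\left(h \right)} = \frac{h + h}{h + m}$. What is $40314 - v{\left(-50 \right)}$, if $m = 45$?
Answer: $40294$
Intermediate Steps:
$v{\left(h \right)} = \frac{2 h}{45 + h}$ ($v{\left(h \right)} = \frac{h + h}{h + 45} = \frac{2 h}{45 + h}$)
$40314 - v{\left(-50 \right)} = 40314 - 2 \left(-50\right) \frac{1}{45 - 50} = 40314 - 2 \left(-50\right) \frac{1}{-5} = 40314 - 2 \left(-50\right) \left(- \frac{1}{5}\right) = 40314 - 20 = 40294$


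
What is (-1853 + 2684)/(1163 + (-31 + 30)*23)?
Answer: 277/380 ≈ 0.72895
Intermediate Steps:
(-1853 + 2684)/(1163 + (-31 + 30)*23) = 831/(1163 - 1*23) = 831/(1163 - 23) = 831/1140 = 831*(1/1140) = 277/380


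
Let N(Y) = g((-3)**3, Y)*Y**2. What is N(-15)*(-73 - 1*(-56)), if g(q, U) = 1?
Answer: -3825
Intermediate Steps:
N(Y) = Y**2 (N(Y) = 1*Y**2 = Y**2)
N(-15)*(-73 - 1*(-56)) = (-15)**2*(-73 - 1*(-56)) = 225*(-73 + 56) = 225*(-17) = -3825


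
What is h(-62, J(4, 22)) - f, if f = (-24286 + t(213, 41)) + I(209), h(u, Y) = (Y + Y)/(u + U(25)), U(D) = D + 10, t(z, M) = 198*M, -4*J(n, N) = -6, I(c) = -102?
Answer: 146429/9 ≈ 16270.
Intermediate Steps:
J(n, N) = 3/2 (J(n, N) = -¼*(-6) = 3/2)
U(D) = 10 + D
h(u, Y) = 2*Y/(35 + u) (h(u, Y) = (Y + Y)/(u + (10 + 25)) = (2*Y)/(u + 35) = (2*Y)/(35 + u) = 2*Y/(35 + u))
f = -16270 (f = (-24286 + 198*41) - 102 = (-24286 + 8118) - 102 = -16168 - 102 = -16270)
h(-62, J(4, 22)) - f = 2*(3/2)/(35 - 62) - 1*(-16270) = 2*(3/2)/(-27) + 16270 = 2*(3/2)*(-1/27) + 16270 = -⅑ + 16270 = 146429/9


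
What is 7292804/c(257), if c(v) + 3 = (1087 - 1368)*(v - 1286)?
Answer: 3646402/144573 ≈ 25.222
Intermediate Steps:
c(v) = 361363 - 281*v (c(v) = -3 + (1087 - 1368)*(v - 1286) = -3 - 281*(-1286 + v) = -3 + (361366 - 281*v) = 361363 - 281*v)
7292804/c(257) = 7292804/(361363 - 281*257) = 7292804/(361363 - 72217) = 7292804/289146 = 7292804*(1/289146) = 3646402/144573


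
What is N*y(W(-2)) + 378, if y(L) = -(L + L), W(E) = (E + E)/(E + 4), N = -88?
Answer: 26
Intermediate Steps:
W(E) = 2*E/(4 + E) (W(E) = (2*E)/(4 + E) = 2*E/(4 + E))
y(L) = -2*L
N*y(W(-2)) + 378 = -(-176)*2*(-2)/(4 - 2) + 378 = -(-176)*2*(-2)/2 + 378 = -(-176)*2*(-2)*(1/2) + 378 = -(-176)*(-2) + 378 = -88*4 + 378 = -352 + 378 = 26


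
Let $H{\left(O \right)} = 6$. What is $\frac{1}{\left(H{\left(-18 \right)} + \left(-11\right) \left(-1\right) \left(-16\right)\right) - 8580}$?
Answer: $- \frac{1}{8750} \approx -0.00011429$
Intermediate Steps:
$\frac{1}{\left(H{\left(-18 \right)} + \left(-11\right) \left(-1\right) \left(-16\right)\right) - 8580} = \frac{1}{\left(6 + \left(-11\right) \left(-1\right) \left(-16\right)\right) - 8580} = \frac{1}{\left(6 + 11 \left(-16\right)\right) - 8580} = \frac{1}{\left(6 - 176\right) - 8580} = \frac{1}{-170 - 8580} = \frac{1}{-8750} = - \frac{1}{8750}$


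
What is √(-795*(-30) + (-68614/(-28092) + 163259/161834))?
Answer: 2*√1925821877189275468002/568280091 ≈ 154.45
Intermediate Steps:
√(-795*(-30) + (-68614/(-28092) + 163259/161834)) = √(23850 + (-68614*(-1/28092) + 163259*(1/161834))) = √(23850 + (34307/14046 + 163259/161834)) = √(23850 + 1961293738/568280091) = √(13555441464088/568280091) = 2*√1925821877189275468002/568280091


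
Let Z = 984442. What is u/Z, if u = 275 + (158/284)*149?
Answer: 50821/139790764 ≈ 0.00036355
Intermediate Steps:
u = 50821/142 (u = 275 + (158*(1/284))*149 = 275 + (79/142)*149 = 275 + 11771/142 = 50821/142 ≈ 357.89)
u/Z = (50821/142)/984442 = (50821/142)*(1/984442) = 50821/139790764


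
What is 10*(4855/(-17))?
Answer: -48550/17 ≈ -2855.9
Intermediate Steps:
10*(4855/(-17)) = 10*(4855*(-1/17)) = 10*(-4855/17) = -48550/17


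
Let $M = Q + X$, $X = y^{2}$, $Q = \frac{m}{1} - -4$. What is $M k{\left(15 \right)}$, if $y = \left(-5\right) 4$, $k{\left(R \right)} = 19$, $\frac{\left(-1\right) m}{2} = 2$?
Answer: $7600$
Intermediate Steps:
$m = -4$ ($m = \left(-2\right) 2 = -4$)
$y = -20$
$Q = 0$ ($Q = - \frac{4}{1} - -4 = \left(-4\right) 1 + 4 = -4 + 4 = 0$)
$X = 400$ ($X = \left(-20\right)^{2} = 400$)
$M = 400$ ($M = 0 + 400 = 400$)
$M k{\left(15 \right)} = 400 \cdot 19 = 7600$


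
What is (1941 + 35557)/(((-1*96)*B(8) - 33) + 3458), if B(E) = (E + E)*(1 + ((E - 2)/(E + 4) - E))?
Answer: 37498/13409 ≈ 2.7965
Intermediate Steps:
B(E) = 2*E*(1 - E + (-2 + E)/(4 + E)) (B(E) = (2*E)*(1 + ((-2 + E)/(4 + E) - E)) = (2*E)*(1 + (-E + (-2 + E)/(4 + E))) = (2*E)*(1 - E + (-2 + E)/(4 + E)) = 2*E*(1 - E + (-2 + E)/(4 + E)))
(1941 + 35557)/(((-1*96)*B(8) - 33) + 3458) = (1941 + 35557)/(((-1*96)*(2*8*(2 - 1*8² - 2*8)/(4 + 8)) - 33) + 3458) = 37498/((-192*8*(2 - 1*64 - 16)/12 - 33) + 3458) = 37498/((-192*8*(2 - 64 - 16)/12 - 33) + 3458) = 37498/((-192*8*(-78)/12 - 33) + 3458) = 37498/((-96*(-104) - 33) + 3458) = 37498/((9984 - 33) + 3458) = 37498/(9951 + 3458) = 37498/13409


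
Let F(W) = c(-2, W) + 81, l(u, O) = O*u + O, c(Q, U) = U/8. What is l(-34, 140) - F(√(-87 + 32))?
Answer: -4701 - I*√55/8 ≈ -4701.0 - 0.92702*I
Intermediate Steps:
c(Q, U) = U/8 (c(Q, U) = U*(⅛) = U/8)
l(u, O) = O + O*u
F(W) = 81 + W/8 (F(W) = W/8 + 81 = 81 + W/8)
l(-34, 140) - F(√(-87 + 32)) = 140*(1 - 34) - (81 + √(-87 + 32)/8) = 140*(-33) - (81 + √(-55)/8) = -4620 - (81 + (I*√55)/8) = -4620 - (81 + I*√55/8) = -4620 + (-81 - I*√55/8) = -4701 - I*√55/8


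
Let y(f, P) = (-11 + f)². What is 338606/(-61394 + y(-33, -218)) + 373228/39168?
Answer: 1116108827/291106368 ≈ 3.8340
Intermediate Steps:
338606/(-61394 + y(-33, -218)) + 373228/39168 = 338606/(-61394 + (-11 - 33)²) + 373228/39168 = 338606/(-61394 + (-44)²) + 373228*(1/39168) = 338606/(-61394 + 1936) + 93307/9792 = 338606/(-59458) + 93307/9792 = 338606*(-1/59458) + 93307/9792 = -169303/29729 + 93307/9792 = 1116108827/291106368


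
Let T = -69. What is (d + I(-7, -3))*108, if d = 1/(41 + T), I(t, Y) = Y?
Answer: -2295/7 ≈ -327.86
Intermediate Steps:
d = -1/28 (d = 1/(41 - 69) = 1/(-28) = -1/28 ≈ -0.035714)
(d + I(-7, -3))*108 = (-1/28 - 3)*108 = -85/28*108 = -2295/7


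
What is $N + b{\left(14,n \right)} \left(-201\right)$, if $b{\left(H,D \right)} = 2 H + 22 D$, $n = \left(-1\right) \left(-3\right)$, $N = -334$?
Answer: $-19228$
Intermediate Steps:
$n = 3$
$N + b{\left(14,n \right)} \left(-201\right) = -334 + \left(2 \cdot 14 + 22 \cdot 3\right) \left(-201\right) = -334 + \left(28 + 66\right) \left(-201\right) = -334 + 94 \left(-201\right) = -334 - 18894 = -19228$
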